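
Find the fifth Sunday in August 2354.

August 1, 2354 is a Sunday.
The first Sunday is therefore August 1 (same day).
The fifth Sunday is 1 + 4×7 = August 29.

August 29, 2354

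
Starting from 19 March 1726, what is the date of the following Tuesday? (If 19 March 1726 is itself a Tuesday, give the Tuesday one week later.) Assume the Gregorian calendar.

March 26, 1726

Mar 19, 1726 is a Tuesday.
From Tuesday to the next Tuesday is 7 days.
Mar 19, 1726 + 7 = Mar 26, 1726.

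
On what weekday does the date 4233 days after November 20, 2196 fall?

Friday

First find the weekday of Nov 20, 2196. Doomsday rule: the anchor day for the 2100s is Sunday. For year 96: 96÷12 = 8 r 0, and 0÷4 = 0, so 8+0+0 = 8.
Sunday + 8 ≡ Monday — that's 2196's doomsday.
In November the doomsday date is Nov 7.
Nov 20 is 13 days after Nov 7; 13 mod 7 = 6, so Monday + 6 = Sunday.
4233 mod 7 = 5, so 4233 days after a Sunday is Sunday + 5 = Friday.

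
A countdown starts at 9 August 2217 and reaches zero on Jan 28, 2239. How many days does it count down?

7842

Aug 9, 2217 → Aug 9, 2218: 365 days.
Aug 9, 2218 → Aug 9, 2219: 365 days.
Aug 9, 2219 → Aug 9, 2220: 366 days (Feb 29, 2220 is in that span).
Aug 9, 2220 → Aug 9, 2221: 365 days.
Aug 9, 2221 → Aug 9, 2222: 365 days.
Aug 9, 2222 → Aug 9, 2223: 365 days.
Aug 9, 2223 → Aug 9, 2224: 366 days (Feb 29, 2224 is in that span).
Aug 9, 2224 → Aug 9, 2225: 365 days.
Aug 9, 2225 → Aug 9, 2226: 365 days.
Aug 9, 2226 → Aug 9, 2227: 365 days.
Aug 9, 2227 → Aug 9, 2228: 366 days (Feb 29, 2228 is in that span).
Aug 9, 2228 → Aug 9, 2229: 365 days.
Aug 9, 2229 → Aug 9, 2230: 365 days.
Aug 9, 2230 → Aug 9, 2231: 365 days.
Aug 9, 2231 → Aug 9, 2232: 366 days (Feb 29, 2232 is in that span).
Aug 9, 2232 → Aug 9, 2233: 365 days.
Aug 9, 2233 → Aug 9, 2234: 365 days.
Aug 9, 2234 → Aug 9, 2235: 365 days.
Aug 9, 2235 → Aug 9, 2236: 366 days (Feb 29, 2236 is in that span).
Aug 9, 2236 → Aug 9, 2237: 365 days.
Aug 9, 2237 → Aug 9, 2238: 365 days.
Aug 9, 2238 → Sep 9, 2238: 31 days (August has 31).
Sep 9, 2238 → Oct 9, 2238: 30 days (September has 30).
Oct 9, 2238 → Nov 9, 2238: 31 days (October has 31).
Nov 9, 2238 → Dec 9, 2238: 30 days (November has 30).
Dec 9, 2238 → Jan 9, 2239: 31 days (December has 31).
Jan 9, 2239 → Jan 28, 2239: 19 days.
Total: 7842 days.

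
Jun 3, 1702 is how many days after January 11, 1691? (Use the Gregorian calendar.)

4160

Jan 11, 1691 → Jan 11, 1692: 365 days.
Jan 11, 1692 → Jan 11, 1693: 366 days (Feb 29, 1692 is in that span).
Jan 11, 1693 → Jan 11, 1694: 365 days.
Jan 11, 1694 → Jan 11, 1695: 365 days.
Jan 11, 1695 → Jan 11, 1696: 365 days.
Jan 11, 1696 → Jan 11, 1697: 366 days (Feb 29, 1696 is in that span).
Jan 11, 1697 → Jan 11, 1698: 365 days.
Jan 11, 1698 → Jan 11, 1699: 365 days.
Jan 11, 1699 → Jan 11, 1700: 365 days.
Jan 11, 1700 → Jan 11, 1701: 365 days.
Jan 11, 1701 → Jan 11, 1702: 365 days.
Jan 11, 1702 → Feb 11, 1702: 31 days (January has 31).
Feb 11, 1702 → Mar 11, 1702: 28 days (February has 28).
Mar 11, 1702 → Apr 11, 1702: 31 days (March has 31).
Apr 11, 1702 → May 11, 1702: 30 days (April has 30).
May 11, 1702 → Jun 3, 1702: 23 days.
Total: 4160 days.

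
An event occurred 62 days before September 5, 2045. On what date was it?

−5 → Aug 31, 2045 (end of Aug, 31 days; 57 left).
−31 → Jul 31, 2045 (end of Jul, 31 days; 26 left).
−26 → Jul 5, 2045.

July 5, 2045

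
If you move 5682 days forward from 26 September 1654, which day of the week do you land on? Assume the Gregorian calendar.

First find the weekday of Sep 26, 1654. Doomsday rule: the anchor day for the 1600s is Tuesday. For year 54: 54÷12 = 4 r 6, and 6÷4 = 1, so 4+6+1 = 11.
Tuesday + 11 ≡ Saturday — that's 1654's doomsday.
In September the doomsday date is Sep 5.
Sep 26 is 21 days after Sep 5; 21 mod 7 = 0, so Saturday + 0 = Saturday.
5682 mod 7 = 5, so 5682 days after a Saturday is Saturday + 5 = Thursday.

Thursday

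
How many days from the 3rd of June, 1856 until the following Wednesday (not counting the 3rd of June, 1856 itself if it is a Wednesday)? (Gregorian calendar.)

Jun 3, 1856 is a Tuesday.
From Tuesday to the next Wednesday is 1 day.

1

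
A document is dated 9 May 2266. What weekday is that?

Wednesday

Doomsday rule: the anchor day for the 2200s is Friday. For year 66: 66÷12 = 5 r 6, and 6÷4 = 1, so 5+6+1 = 12.
Friday + 12 ≡ Wednesday — that's 2266's doomsday.
In May the doomsday date is May 9.
May 9 is the doomsday itself: Wednesday.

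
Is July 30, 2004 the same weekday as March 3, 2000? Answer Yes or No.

Yes

From Mar 3, 2000 to Jul 30, 2004 is 1610 days.
1610 mod 7 = 0, so they are the same weekday.
(Mar 3, 2000 is a Friday; Jul 30, 2004 is a Friday.)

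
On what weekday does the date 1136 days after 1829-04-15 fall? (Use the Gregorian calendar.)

Friday

Apr 15, 1829 is a Wednesday.
1136 mod 7 = 2, so 1136 days after a Wednesday is Wednesday + 2 = Friday.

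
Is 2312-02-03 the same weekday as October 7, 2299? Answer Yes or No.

From Oct 7, 2299 to Feb 3, 2312 is 4501 days.
4501 mod 7 = 0, so they are the same weekday.
(Oct 7, 2299 is a Saturday; Feb 3, 2312 is a Saturday.)

Yes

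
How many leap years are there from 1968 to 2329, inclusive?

88

Multiples of 4 in [1968,2329]: 91.
Of those, multiples of 100: 4 (not leap unless ÷400).
Multiples of 400: 1.
Leap years = 91 − 4 + 1 = 88.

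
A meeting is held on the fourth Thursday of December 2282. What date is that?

December 28, 2282

December 1, 2282 is a Friday.
The first Thursday is therefore December 7 (6 days later).
The fourth Thursday is 7 + 3×7 = December 28.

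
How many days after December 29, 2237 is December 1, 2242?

1798

Dec 29, 2237 → Dec 29, 2238: 365 days.
Dec 29, 2238 → Dec 29, 2239: 365 days.
Dec 29, 2239 → Dec 29, 2240: 366 days (Feb 29, 2240 is in that span).
Dec 29, 2240 → Dec 29, 2241: 365 days.
Dec 29, 2241 → Jan 29, 2242: 31 days (December has 31).
Jan 29, 2242 → Feb 28, 2242: 30 days (January has 31).
Feb 28, 2242 → Mar 28, 2242: 28 days (February has 28).
Mar 28, 2242 → Apr 28, 2242: 31 days (March has 31).
Apr 28, 2242 → May 28, 2242: 30 days (April has 30).
May 28, 2242 → Jun 28, 2242: 31 days (May has 31).
Jun 28, 2242 → Jul 28, 2242: 30 days (June has 30).
Jul 28, 2242 → Aug 28, 2242: 31 days (July has 31).
Aug 28, 2242 → Sep 28, 2242: 31 days (August has 31).
Sep 28, 2242 → Oct 28, 2242: 30 days (September has 30).
Oct 28, 2242 → Nov 28, 2242: 31 days (October has 31).
Nov 28, 2242 → Dec 1, 2242: 3 days.
Total: 1798 days.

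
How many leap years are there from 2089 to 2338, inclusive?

59

Multiples of 4 in [2089,2338]: 62.
Of those, multiples of 100: 3 (not leap unless ÷400).
Multiples of 400: 0.
Leap years = 62 − 3 + 0 = 59.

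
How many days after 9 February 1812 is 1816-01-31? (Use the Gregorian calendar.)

Feb 9, 1812 → Feb 9, 1813: 366 days (Feb 29, 1812 is in that span).
Feb 9, 1813 → Feb 9, 1814: 365 days.
Feb 9, 1814 → Feb 9, 1815: 365 days.
Feb 9, 1815 → Mar 9, 1815: 28 days (February has 28).
Mar 9, 1815 → Apr 9, 1815: 31 days (March has 31).
Apr 9, 1815 → May 9, 1815: 30 days (April has 30).
May 9, 1815 → Jun 9, 1815: 31 days (May has 31).
Jun 9, 1815 → Jul 9, 1815: 30 days (June has 30).
Jul 9, 1815 → Aug 9, 1815: 31 days (July has 31).
Aug 9, 1815 → Sep 9, 1815: 31 days (August has 31).
Sep 9, 1815 → Oct 9, 1815: 30 days (September has 30).
Oct 9, 1815 → Nov 9, 1815: 31 days (October has 31).
Nov 9, 1815 → Dec 9, 1815: 30 days (November has 30).
Dec 9, 1815 → Jan 9, 1816: 31 days (December has 31).
Jan 9, 1816 → Jan 31, 1816: 22 days.
Total: 1452 days.

1452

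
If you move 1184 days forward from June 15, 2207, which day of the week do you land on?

Tuesday

First find the weekday of Jun 15, 2207. Doomsday rule: the anchor day for the 2200s is Friday. For year 07: 7÷12 = 0 r 7, and 7÷4 = 1, so 0+7+1 = 8.
Friday + 8 ≡ Saturday — that's 2207's doomsday.
In June the doomsday date is Jun 6.
Jun 15 is 9 days after Jun 6; 9 mod 7 = 2, so Saturday + 2 = Monday.
1184 mod 7 = 1, so 1184 days after a Monday is Monday + 1 = Tuesday.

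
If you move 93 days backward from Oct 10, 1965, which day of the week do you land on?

Friday

First find the weekday of Oct 10, 1965. Doomsday rule: the anchor day for the 1900s is Wednesday. For year 65: 65÷12 = 5 r 5, and 5÷4 = 1, so 5+5+1 = 11.
Wednesday + 11 ≡ Sunday — that's 1965's doomsday.
In October the doomsday date is Oct 10.
Oct 10 is the doomsday itself: Sunday.
93 mod 7 = 2, so 93 days before a Sunday is Sunday − 2 = Friday.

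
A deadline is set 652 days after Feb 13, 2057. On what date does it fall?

November 27, 2058

+365 (one year) → Feb 13, 2058 (287 left).
Feb has 28 days: +16 → Mar 1, 2058 (271 left).
Mar has 31 days: +31 → Apr 1, 2058 (240 left).
Apr has 30 days: +30 → May 1, 2058 (210 left).
May has 31 days: +31 → Jun 1, 2058 (179 left).
Jun has 30 days: +30 → Jul 1, 2058 (149 left).
Jul has 31 days: +31 → Aug 1, 2058 (118 left).
Aug has 31 days: +31 → Sep 1, 2058 (87 left).
Sep has 30 days: +30 → Oct 1, 2058 (57 left).
Oct has 31 days: +31 → Nov 1, 2058 (26 left).
+26 → Nov 27, 2058.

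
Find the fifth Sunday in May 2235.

May 31, 2235

May 1, 2235 is a Friday.
The first Sunday is therefore May 3 (2 days later).
The fifth Sunday is 3 + 4×7 = May 31.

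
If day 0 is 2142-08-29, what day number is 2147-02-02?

Aug 29, 2142 → Aug 29, 2143: 365 days.
Aug 29, 2143 → Aug 29, 2144: 366 days (Feb 29, 2144 is in that span).
Aug 29, 2144 → Aug 29, 2145: 365 days.
Aug 29, 2145 → Aug 29, 2146: 365 days.
Aug 29, 2146 → Sep 29, 2146: 31 days (August has 31).
Sep 29, 2146 → Oct 29, 2146: 30 days (September has 30).
Oct 29, 2146 → Nov 29, 2146: 31 days (October has 31).
Nov 29, 2146 → Dec 29, 2146: 30 days (November has 30).
Dec 29, 2146 → Jan 29, 2147: 31 days (December has 31).
Jan 29, 2147 → Feb 2, 2147: 4 days.
Total: 1618 days.

1618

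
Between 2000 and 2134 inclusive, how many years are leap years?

33

Multiples of 4 in [2000,2134]: 34.
Of those, multiples of 100: 2 (not leap unless ÷400).
Multiples of 400: 1.
Leap years = 34 − 2 + 1 = 33.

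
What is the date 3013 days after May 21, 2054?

+365 (one year) → May 21, 2055 (2648 left).
+366 (one year; includes Feb 29, 2056) → May 21, 2056 (2282 left).
+365 (one year) → May 21, 2057 (1917 left).
+365 (one year) → May 21, 2058 (1552 left).
+365 (one year) → May 21, 2059 (1187 left).
+366 (one year; includes Feb 29, 2060) → May 21, 2060 (821 left).
+365 (one year) → May 21, 2061 (456 left).
+365 (one year) → May 21, 2062 (91 left).
May has 31 days: +11 → Jun 1, 2062 (80 left).
Jun has 30 days: +30 → Jul 1, 2062 (50 left).
Jul has 31 days: +31 → Aug 1, 2062 (19 left).
+19 → Aug 20, 2062.

August 20, 2062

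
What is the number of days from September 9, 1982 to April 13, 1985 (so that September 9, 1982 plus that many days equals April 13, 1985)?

Sep 9, 1982 → Sep 9, 1983: 365 days.
Sep 9, 1983 → Sep 9, 1984: 366 days (Feb 29, 1984 is in that span).
Sep 9, 1984 → Oct 9, 1984: 30 days (September has 30).
Oct 9, 1984 → Nov 9, 1984: 31 days (October has 31).
Nov 9, 1984 → Dec 9, 1984: 30 days (November has 30).
Dec 9, 1984 → Jan 9, 1985: 31 days (December has 31).
Jan 9, 1985 → Feb 9, 1985: 31 days (January has 31).
Feb 9, 1985 → Mar 9, 1985: 28 days (February has 28).
Mar 9, 1985 → Apr 9, 1985: 31 days (March has 31).
Apr 9, 1985 → Apr 13, 1985: 4 days.
Total: 947 days.

947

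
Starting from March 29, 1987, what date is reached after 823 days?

+366 (one year; includes Feb 29, 1988) → Mar 29, 1988 (457 left).
+365 (one year) → Mar 29, 1989 (92 left).
Mar has 31 days: +3 → Apr 1, 1989 (89 left).
Apr has 30 days: +30 → May 1, 1989 (59 left).
May has 31 days: +31 → Jun 1, 1989 (28 left).
+28 → Jun 29, 1989.

June 29, 1989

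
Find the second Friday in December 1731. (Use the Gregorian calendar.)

December 1, 1731 is a Saturday.
The first Friday is therefore December 7 (6 days later).
The second Friday is 7 + 1×7 = December 14.

December 14, 1731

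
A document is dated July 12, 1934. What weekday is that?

Thursday

Doomsday rule: the anchor day for the 1900s is Wednesday. For year 34: 34÷12 = 2 r 10, and 10÷4 = 2, so 2+10+2 = 14.
Wednesday + 14 ≡ Wednesday — that's 1934's doomsday.
In July the doomsday date is Jul 11.
Jul 12 is 1 day after Jul 11; 1 mod 7 = 1, so Wednesday + 1 = Thursday.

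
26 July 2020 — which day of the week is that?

Sunday

Doomsday rule: the anchor day for the 2000s is Tuesday. For year 20: 20÷12 = 1 r 8, and 8÷4 = 2, so 1+8+2 = 11.
Tuesday + 11 ≡ Saturday — that's 2020's doomsday.
In July the doomsday date is Jul 11.
Jul 26 is 15 days after Jul 11; 15 mod 7 = 1, so Saturday + 1 = Sunday.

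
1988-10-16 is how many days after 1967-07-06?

7773

Jul 6, 1967 → Jul 6, 1968: 366 days (Feb 29, 1968 is in that span).
Jul 6, 1968 → Jul 6, 1969: 365 days.
Jul 6, 1969 → Jul 6, 1970: 365 days.
Jul 6, 1970 → Jul 6, 1971: 365 days.
Jul 6, 1971 → Jul 6, 1972: 366 days (Feb 29, 1972 is in that span).
Jul 6, 1972 → Jul 6, 1973: 365 days.
Jul 6, 1973 → Jul 6, 1974: 365 days.
Jul 6, 1974 → Jul 6, 1975: 365 days.
Jul 6, 1975 → Jul 6, 1976: 366 days (Feb 29, 1976 is in that span).
Jul 6, 1976 → Jul 6, 1977: 365 days.
Jul 6, 1977 → Jul 6, 1978: 365 days.
Jul 6, 1978 → Jul 6, 1979: 365 days.
Jul 6, 1979 → Jul 6, 1980: 366 days (Feb 29, 1980 is in that span).
Jul 6, 1980 → Jul 6, 1981: 365 days.
Jul 6, 1981 → Jul 6, 1982: 365 days.
Jul 6, 1982 → Jul 6, 1983: 365 days.
Jul 6, 1983 → Jul 6, 1984: 366 days (Feb 29, 1984 is in that span).
Jul 6, 1984 → Jul 6, 1985: 365 days.
Jul 6, 1985 → Jul 6, 1986: 365 days.
Jul 6, 1986 → Jul 6, 1987: 365 days.
Jul 6, 1987 → Jul 6, 1988: 366 days (Feb 29, 1988 is in that span).
Jul 6, 1988 → Aug 6, 1988: 31 days (July has 31).
Aug 6, 1988 → Sep 6, 1988: 31 days (August has 31).
Sep 6, 1988 → Oct 6, 1988: 30 days (September has 30).
Oct 6, 1988 → Oct 16, 1988: 10 days.
Total: 7773 days.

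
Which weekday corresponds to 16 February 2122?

Doomsday rule: the anchor day for the 2100s is Sunday. For year 22: 22÷12 = 1 r 10, and 10÷4 = 2, so 1+10+2 = 13.
Sunday + 13 ≡ Saturday — that's 2122's doomsday.
In February the doomsday date is Feb 28 (2122 is not a leap year).
Feb 16 is 12 days before Feb 28; 12 mod 7 = 5, so Saturday − 5 = Monday.

Monday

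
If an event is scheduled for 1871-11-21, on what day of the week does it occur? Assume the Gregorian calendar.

Doomsday rule: the anchor day for the 1800s is Friday. For year 71: 71÷12 = 5 r 11, and 11÷4 = 2, so 5+11+2 = 18.
Friday + 18 ≡ Tuesday — that's 1871's doomsday.
In November the doomsday date is Nov 7.
Nov 21 is 14 days after Nov 7; 14 mod 7 = 0, so Tuesday + 0 = Tuesday.

Tuesday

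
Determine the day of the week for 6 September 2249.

Thursday

Doomsday rule: the anchor day for the 2200s is Friday. For year 49: 49÷12 = 4 r 1, and 1÷4 = 0, so 4+1+0 = 5.
Friday + 5 ≡ Wednesday — that's 2249's doomsday.
In September the doomsday date is Sep 5.
Sep 6 is 1 day after Sep 5; 1 mod 7 = 1, so Wednesday + 1 = Thursday.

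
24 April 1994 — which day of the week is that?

Sunday

January 1, 1994 is a Saturday.
Jan 1, 1994 → Feb 1, 1994: 31 days (January has 31).
Feb 1, 1994 → Mar 1, 1994: 28 days (February has 28).
Mar 1, 1994 → Apr 1, 1994: 31 days (March has 31).
Apr 1, 1994 → Apr 24, 1994: 23 days.
Total: 113 days.
113 mod 7 = 1, so Saturday + 1 = Sunday.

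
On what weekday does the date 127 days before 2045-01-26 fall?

First find the weekday of Jan 26, 2045. Doomsday rule: the anchor day for the 2000s is Tuesday. For year 45: 45÷12 = 3 r 9, and 9÷4 = 2, so 3+9+2 = 14.
Tuesday + 14 ≡ Tuesday — that's 2045's doomsday.
In January the doomsday date is Jan 3 (2045 is not a leap year).
Jan 26 is 23 days after Jan 3; 23 mod 7 = 2, so Tuesday + 2 = Thursday.
127 mod 7 = 1, so 127 days before a Thursday is Thursday − 1 = Wednesday.

Wednesday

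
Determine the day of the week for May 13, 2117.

January 1, 2117 is a Friday.
Jan 1, 2117 → Feb 1, 2117: 31 days (January has 31).
Feb 1, 2117 → Mar 1, 2117: 28 days (February has 28).
Mar 1, 2117 → Apr 1, 2117: 31 days (March has 31).
Apr 1, 2117 → May 1, 2117: 30 days (April has 30).
May 1, 2117 → May 13, 2117: 12 days.
Total: 132 days.
132 mod 7 = 6, so Friday + 6 = Thursday.

Thursday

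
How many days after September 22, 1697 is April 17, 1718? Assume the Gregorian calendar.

Sep 22, 1697 → Sep 22, 1698: 365 days.
Sep 22, 1698 → Sep 22, 1699: 365 days.
Sep 22, 1699 → Sep 22, 1700: 365 days.
Sep 22, 1700 → Sep 22, 1701: 365 days.
Sep 22, 1701 → Sep 22, 1702: 365 days.
Sep 22, 1702 → Sep 22, 1703: 365 days.
Sep 22, 1703 → Sep 22, 1704: 366 days (Feb 29, 1704 is in that span).
Sep 22, 1704 → Sep 22, 1705: 365 days.
Sep 22, 1705 → Sep 22, 1706: 365 days.
Sep 22, 1706 → Sep 22, 1707: 365 days.
Sep 22, 1707 → Sep 22, 1708: 366 days (Feb 29, 1708 is in that span).
Sep 22, 1708 → Sep 22, 1709: 365 days.
Sep 22, 1709 → Sep 22, 1710: 365 days.
Sep 22, 1710 → Sep 22, 1711: 365 days.
Sep 22, 1711 → Sep 22, 1712: 366 days (Feb 29, 1712 is in that span).
Sep 22, 1712 → Sep 22, 1713: 365 days.
Sep 22, 1713 → Sep 22, 1714: 365 days.
Sep 22, 1714 → Sep 22, 1715: 365 days.
Sep 22, 1715 → Sep 22, 1716: 366 days (Feb 29, 1716 is in that span).
Sep 22, 1716 → Sep 22, 1717: 365 days.
Sep 22, 1717 → Oct 22, 1717: 30 days (September has 30).
Oct 22, 1717 → Nov 22, 1717: 31 days (October has 31).
Nov 22, 1717 → Dec 22, 1717: 30 days (November has 30).
Dec 22, 1717 → Jan 22, 1718: 31 days (December has 31).
Jan 22, 1718 → Feb 22, 1718: 31 days (January has 31).
Feb 22, 1718 → Mar 22, 1718: 28 days (February has 28).
Mar 22, 1718 → Apr 17, 1718: 26 days.
Total: 7511 days.

7511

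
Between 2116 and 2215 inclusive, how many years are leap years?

24

Multiples of 4 in [2116,2215]: 25.
Of those, multiples of 100: 1 (not leap unless ÷400).
Multiples of 400: 0.
Leap years = 25 − 1 + 0 = 24.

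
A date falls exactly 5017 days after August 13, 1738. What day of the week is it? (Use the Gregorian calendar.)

First find the weekday of Aug 13, 1738. Doomsday rule: the anchor day for the 1700s is Sunday. For year 38: 38÷12 = 3 r 2, and 2÷4 = 0, so 3+2+0 = 5.
Sunday + 5 ≡ Friday — that's 1738's doomsday.
In August the doomsday date is Aug 8.
Aug 13 is 5 days after Aug 8; 5 mod 7 = 5, so Friday + 5 = Wednesday.
5017 mod 7 = 5, so 5017 days after a Wednesday is Wednesday + 5 = Monday.

Monday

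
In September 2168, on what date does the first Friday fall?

September 1, 2168 is a Thursday.
The first Friday is therefore September 2 (1 days later).

September 2, 2168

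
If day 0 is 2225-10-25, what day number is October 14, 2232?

Oct 25, 2225 → Oct 25, 2226: 365 days.
Oct 25, 2226 → Oct 25, 2227: 365 days.
Oct 25, 2227 → Oct 25, 2228: 366 days (Feb 29, 2228 is in that span).
Oct 25, 2228 → Oct 25, 2229: 365 days.
Oct 25, 2229 → Oct 25, 2230: 365 days.
Oct 25, 2230 → Oct 25, 2231: 365 days.
Oct 25, 2231 → Nov 25, 2231: 31 days (October has 31).
Nov 25, 2231 → Dec 25, 2231: 30 days (November has 30).
Dec 25, 2231 → Jan 25, 2232: 31 days (December has 31).
Jan 25, 2232 → Feb 25, 2232: 31 days (January has 31).
Feb 25, 2232 → Mar 25, 2232: 29 days (February has 29).
Mar 25, 2232 → Apr 25, 2232: 31 days (March has 31).
Apr 25, 2232 → May 25, 2232: 30 days (April has 30).
May 25, 2232 → Jun 25, 2232: 31 days (May has 31).
Jun 25, 2232 → Jul 25, 2232: 30 days (June has 30).
Jul 25, 2232 → Aug 25, 2232: 31 days (July has 31).
Aug 25, 2232 → Sep 25, 2232: 31 days (August has 31).
Sep 25, 2232 → Oct 14, 2232: 19 days.
Total: 2546 days.

2546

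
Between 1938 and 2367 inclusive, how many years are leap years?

Multiples of 4 in [1938,2367]: 107.
Of those, multiples of 100: 4 (not leap unless ÷400).
Multiples of 400: 1.
Leap years = 107 − 4 + 1 = 104.

104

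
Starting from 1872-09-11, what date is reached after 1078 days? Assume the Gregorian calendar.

August 25, 1875

+365 (one year) → Sep 11, 1873 (713 left).
+365 (one year) → Sep 11, 1874 (348 left).
Sep has 30 days: +20 → Oct 1, 1874 (328 left).
Oct has 31 days: +31 → Nov 1, 1874 (297 left).
Nov has 30 days: +30 → Dec 1, 1874 (267 left).
Dec has 31 days: +31 → Jan 1, 1875 (236 left).
Jan has 31 days: +31 → Feb 1, 1875 (205 left).
Feb has 28 days: +28 → Mar 1, 1875 (177 left).
Mar has 31 days: +31 → Apr 1, 1875 (146 left).
Apr has 30 days: +30 → May 1, 1875 (116 left).
May has 31 days: +31 → Jun 1, 1875 (85 left).
Jun has 30 days: +30 → Jul 1, 1875 (55 left).
Jul has 31 days: +31 → Aug 1, 1875 (24 left).
+24 → Aug 25, 1875.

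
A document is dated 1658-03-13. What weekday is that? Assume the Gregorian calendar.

Doomsday rule: the anchor day for the 1600s is Tuesday. For year 58: 58÷12 = 4 r 10, and 10÷4 = 2, so 4+10+2 = 16.
Tuesday + 16 ≡ Thursday — that's 1658's doomsday.
In March the doomsday date is Mar 14.
Mar 13 is 1 day before Mar 14; 1 mod 7 = 1, so Thursday − 1 = Wednesday.

Wednesday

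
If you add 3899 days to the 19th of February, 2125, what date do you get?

October 24, 2135

+365 (one year) → Feb 19, 2126 (3534 left).
+365 (one year) → Feb 19, 2127 (3169 left).
+365 (one year) → Feb 19, 2128 (2804 left).
+366 (one year; includes Feb 29, 2128) → Feb 19, 2129 (2438 left).
+365 (one year) → Feb 19, 2130 (2073 left).
+365 (one year) → Feb 19, 2131 (1708 left).
+365 (one year) → Feb 19, 2132 (1343 left).
+366 (one year; includes Feb 29, 2132) → Feb 19, 2133 (977 left).
+365 (one year) → Feb 19, 2134 (612 left).
+365 (one year) → Feb 19, 2135 (247 left).
Feb has 28 days: +10 → Mar 1, 2135 (237 left).
Mar has 31 days: +31 → Apr 1, 2135 (206 left).
Apr has 30 days: +30 → May 1, 2135 (176 left).
May has 31 days: +31 → Jun 1, 2135 (145 left).
Jun has 30 days: +30 → Jul 1, 2135 (115 left).
Jul has 31 days: +31 → Aug 1, 2135 (84 left).
Aug has 31 days: +31 → Sep 1, 2135 (53 left).
Sep has 30 days: +30 → Oct 1, 2135 (23 left).
+23 → Oct 24, 2135.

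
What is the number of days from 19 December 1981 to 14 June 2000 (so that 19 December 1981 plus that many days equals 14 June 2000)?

Dec 19, 1981 → Dec 19, 1982: 365 days.
Dec 19, 1982 → Dec 19, 1983: 365 days.
Dec 19, 1983 → Dec 19, 1984: 366 days (Feb 29, 1984 is in that span).
Dec 19, 1984 → Dec 19, 1985: 365 days.
Dec 19, 1985 → Dec 19, 1986: 365 days.
Dec 19, 1986 → Dec 19, 1987: 365 days.
Dec 19, 1987 → Dec 19, 1988: 366 days (Feb 29, 1988 is in that span).
Dec 19, 1988 → Dec 19, 1989: 365 days.
Dec 19, 1989 → Dec 19, 1990: 365 days.
Dec 19, 1990 → Dec 19, 1991: 365 days.
Dec 19, 1991 → Dec 19, 1992: 366 days (Feb 29, 1992 is in that span).
Dec 19, 1992 → Dec 19, 1993: 365 days.
Dec 19, 1993 → Dec 19, 1994: 365 days.
Dec 19, 1994 → Dec 19, 1995: 365 days.
Dec 19, 1995 → Dec 19, 1996: 366 days (Feb 29, 1996 is in that span).
Dec 19, 1996 → Dec 19, 1997: 365 days.
Dec 19, 1997 → Dec 19, 1998: 365 days.
Dec 19, 1998 → Dec 19, 1999: 365 days.
Dec 19, 1999 → Jan 19, 2000: 31 days (December has 31).
Jan 19, 2000 → Feb 19, 2000: 31 days (January has 31).
Feb 19, 2000 → Mar 19, 2000: 29 days (February has 29).
Mar 19, 2000 → Apr 19, 2000: 31 days (March has 31).
Apr 19, 2000 → May 19, 2000: 30 days (April has 30).
May 19, 2000 → Jun 14, 2000: 26 days.
Total: 6752 days.

6752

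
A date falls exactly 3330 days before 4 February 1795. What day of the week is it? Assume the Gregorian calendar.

Friday

Feb 4, 1795 is a Wednesday.
3330 mod 7 = 5, so 3330 days before a Wednesday is Wednesday − 5 = Friday.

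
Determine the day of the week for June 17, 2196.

Doomsday rule: the anchor day for the 2100s is Sunday. For year 96: 96÷12 = 8 r 0, and 0÷4 = 0, so 8+0+0 = 8.
Sunday + 8 ≡ Monday — that's 2196's doomsday.
In June the doomsday date is Jun 6.
Jun 17 is 11 days after Jun 6; 11 mod 7 = 4, so Monday + 4 = Friday.

Friday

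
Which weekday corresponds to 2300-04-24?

Doomsday rule: the anchor day for the 2300s is Wednesday. For year 00: 0÷12 = 0 r 0, and 0÷4 = 0, so 0+0+0 = 0.
Wednesday + 0 ≡ Wednesday — that's 2300's doomsday.
In April the doomsday date is Apr 4.
Apr 24 is 20 days after Apr 4; 20 mod 7 = 6, so Wednesday + 6 = Tuesday.

Tuesday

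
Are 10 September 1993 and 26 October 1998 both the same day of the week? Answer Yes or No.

No

From Sep 10, 1993 to Oct 26, 1998 is 1872 days.
1872 mod 7 = 3, so they are different weekdays.
(Sep 10, 1993 is a Friday; Oct 26, 1998 is a Monday.)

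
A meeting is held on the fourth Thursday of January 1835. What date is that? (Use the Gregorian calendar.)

January 1, 1835 is a Thursday.
The first Thursday is therefore January 1 (same day).
The fourth Thursday is 1 + 3×7 = January 22.

January 22, 1835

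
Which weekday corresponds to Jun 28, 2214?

Tuesday

Doomsday rule: the anchor day for the 2200s is Friday. For year 14: 14÷12 = 1 r 2, and 2÷4 = 0, so 1+2+0 = 3.
Friday + 3 ≡ Monday — that's 2214's doomsday.
In June the doomsday date is Jun 6.
Jun 28 is 22 days after Jun 6; 22 mod 7 = 1, so Monday + 1 = Tuesday.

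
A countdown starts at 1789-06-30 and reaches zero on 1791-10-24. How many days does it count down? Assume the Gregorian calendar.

Jun 30, 1789 → Jun 30, 1790: 365 days.
Jun 30, 1790 → Jun 30, 1791: 365 days.
Jun 30, 1791 → Jul 30, 1791: 30 days (June has 30).
Jul 30, 1791 → Aug 30, 1791: 31 days (July has 31).
Aug 30, 1791 → Sep 30, 1791: 31 days (August has 31).
Sep 30, 1791 → Oct 24, 1791: 24 days.
Total: 846 days.

846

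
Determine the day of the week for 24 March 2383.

Doomsday rule: the anchor day for the 2300s is Wednesday. For year 83: 83÷12 = 6 r 11, and 11÷4 = 2, so 6+11+2 = 19.
Wednesday + 19 ≡ Monday — that's 2383's doomsday.
In March the doomsday date is Mar 14.
Mar 24 is 10 days after Mar 14; 10 mod 7 = 3, so Monday + 3 = Thursday.

Thursday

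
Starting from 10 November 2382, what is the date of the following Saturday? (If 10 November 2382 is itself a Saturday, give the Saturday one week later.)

November 13, 2382

Nov 10, 2382 is a Wednesday.
From Wednesday to the next Saturday is 3 days.
Nov 10, 2382 + 3 = Nov 13, 2382.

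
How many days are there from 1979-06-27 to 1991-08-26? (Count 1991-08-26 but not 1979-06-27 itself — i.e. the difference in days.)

Jun 27, 1979 → Jun 27, 1980: 366 days (Feb 29, 1980 is in that span).
Jun 27, 1980 → Jun 27, 1981: 365 days.
Jun 27, 1981 → Jun 27, 1982: 365 days.
Jun 27, 1982 → Jun 27, 1983: 365 days.
Jun 27, 1983 → Jun 27, 1984: 366 days (Feb 29, 1984 is in that span).
Jun 27, 1984 → Jun 27, 1985: 365 days.
Jun 27, 1985 → Jun 27, 1986: 365 days.
Jun 27, 1986 → Jun 27, 1987: 365 days.
Jun 27, 1987 → Jun 27, 1988: 366 days (Feb 29, 1988 is in that span).
Jun 27, 1988 → Jun 27, 1989: 365 days.
Jun 27, 1989 → Jun 27, 1990: 365 days.
Jun 27, 1990 → Jun 27, 1991: 365 days.
Jun 27, 1991 → Jul 27, 1991: 30 days (June has 30).
Jul 27, 1991 → Aug 26, 1991: 30 days.
Total: 4443 days.

4443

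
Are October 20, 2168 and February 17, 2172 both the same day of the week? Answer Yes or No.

From Oct 20, 2168 to Feb 17, 2172 is 1215 days.
1215 mod 7 = 4, so they are different weekdays.
(Oct 20, 2168 is a Thursday; Feb 17, 2172 is a Monday.)

No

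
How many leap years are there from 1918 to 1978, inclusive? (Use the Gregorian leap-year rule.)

Multiples of 4 in [1918,1978]: 15.
Of those, multiples of 100: 0 (not leap unless ÷400).
Multiples of 400: 0.
Leap years = 15 − 0 + 0 = 15.

15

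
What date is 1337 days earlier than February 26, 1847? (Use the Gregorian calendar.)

June 30, 1843

−365 (one year) → Feb 26, 1846 (972 left).
−365 (one year) → Feb 26, 1845 (607 left).
−366 (one year; includes Feb 29, 1844) → Feb 26, 1844 (241 left).
−26 → Jan 31, 1844 (end of Jan, 31 days; 215 left).
−31 → Dec 31, 1843 (end of Dec, 31 days; 184 left).
−31 → Nov 30, 1843 (end of Nov, 30 days; 153 left).
−30 → Oct 31, 1843 (end of Oct, 31 days; 123 left).
−31 → Sep 30, 1843 (end of Sep, 30 days; 92 left).
−30 → Aug 31, 1843 (end of Aug, 31 days; 62 left).
−31 → Jul 31, 1843 (end of Jul, 31 days; 31 left).
−31 → Jun 30, 1843 (end of Jun, 30 days; 0 left).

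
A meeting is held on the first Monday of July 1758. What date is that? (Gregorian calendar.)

July 3, 1758

July 1, 1758 is a Saturday.
The first Monday is therefore July 3 (2 days later).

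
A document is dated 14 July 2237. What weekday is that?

January 1, 2237 is a Sunday.
Jan 1, 2237 → Feb 1, 2237: 31 days (January has 31).
Feb 1, 2237 → Mar 1, 2237: 28 days (February has 28).
Mar 1, 2237 → Apr 1, 2237: 31 days (March has 31).
Apr 1, 2237 → May 1, 2237: 30 days (April has 30).
May 1, 2237 → Jun 1, 2237: 31 days (May has 31).
Jun 1, 2237 → Jul 1, 2237: 30 days (June has 30).
Jul 1, 2237 → Jul 14, 2237: 13 days.
Total: 194 days.
194 mod 7 = 5, so Sunday + 5 = Friday.

Friday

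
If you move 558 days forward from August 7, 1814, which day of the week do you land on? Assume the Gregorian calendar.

Aug 7, 1814 is a Sunday.
558 mod 7 = 5, so 558 days after a Sunday is Sunday + 5 = Friday.

Friday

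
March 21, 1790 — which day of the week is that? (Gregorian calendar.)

Sunday

Doomsday rule: the anchor day for the 1700s is Sunday. For year 90: 90÷12 = 7 r 6, and 6÷4 = 1, so 7+6+1 = 14.
Sunday + 14 ≡ Sunday — that's 1790's doomsday.
In March the doomsday date is Mar 14.
Mar 21 is 7 days after Mar 14; 7 mod 7 = 0, so Sunday + 0 = Sunday.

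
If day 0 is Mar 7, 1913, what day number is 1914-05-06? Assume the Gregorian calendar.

Mar 7, 1913 → Mar 7, 1914: 365 days.
Mar 7, 1914 → Apr 7, 1914: 31 days (March has 31).
Apr 7, 1914 → May 6, 1914: 29 days.
Total: 425 days.

425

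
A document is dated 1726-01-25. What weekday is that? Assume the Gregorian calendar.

Friday

Doomsday rule: the anchor day for the 1700s is Sunday. For year 26: 26÷12 = 2 r 2, and 2÷4 = 0, so 2+2+0 = 4.
Sunday + 4 ≡ Thursday — that's 1726's doomsday.
In January the doomsday date is Jan 3 (1726 is not a leap year).
Jan 25 is 22 days after Jan 3; 22 mod 7 = 1, so Thursday + 1 = Friday.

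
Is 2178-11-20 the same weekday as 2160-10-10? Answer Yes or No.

From Oct 10, 2160 to Nov 20, 2178 is 6615 days.
6615 mod 7 = 0, so they are the same weekday.
(Oct 10, 2160 is a Friday; Nov 20, 2178 is a Friday.)

Yes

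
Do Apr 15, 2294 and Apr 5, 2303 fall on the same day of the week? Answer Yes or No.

Yes

From Apr 15, 2294 to Apr 5, 2303 is 3276 days.
3276 mod 7 = 0, so they are the same weekday.
(Apr 15, 2294 is a Sunday; Apr 5, 2303 is a Sunday.)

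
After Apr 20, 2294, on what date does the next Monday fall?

Apr 20, 2294 is a Friday.
From Friday to the next Monday is 3 days.
Apr 20, 2294 + 3 = Apr 23, 2294.

April 23, 2294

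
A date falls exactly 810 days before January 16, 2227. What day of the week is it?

Thursday

First find the weekday of Jan 16, 2227. Doomsday rule: the anchor day for the 2200s is Friday. For year 27: 27÷12 = 2 r 3, and 3÷4 = 0, so 2+3+0 = 5.
Friday + 5 ≡ Wednesday — that's 2227's doomsday.
In January the doomsday date is Jan 3 (2227 is not a leap year).
Jan 16 is 13 days after Jan 3; 13 mod 7 = 6, so Wednesday + 6 = Tuesday.
810 mod 7 = 5, so 810 days before a Tuesday is Tuesday − 5 = Thursday.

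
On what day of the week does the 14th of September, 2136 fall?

Doomsday rule: the anchor day for the 2100s is Sunday. For year 36: 36÷12 = 3 r 0, and 0÷4 = 0, so 3+0+0 = 3.
Sunday + 3 ≡ Wednesday — that's 2136's doomsday.
In September the doomsday date is Sep 5.
Sep 14 is 9 days after Sep 5; 9 mod 7 = 2, so Wednesday + 2 = Friday.

Friday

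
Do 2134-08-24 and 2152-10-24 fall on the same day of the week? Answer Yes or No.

From Aug 24, 2134 to Oct 24, 2152 is 6636 days.
6636 mod 7 = 0, so they are the same weekday.
(Aug 24, 2134 is a Tuesday; Oct 24, 2152 is a Tuesday.)

Yes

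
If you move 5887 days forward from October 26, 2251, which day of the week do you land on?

Sunday

First find the weekday of Oct 26, 2251. Doomsday rule: the anchor day for the 2200s is Friday. For year 51: 51÷12 = 4 r 3, and 3÷4 = 0, so 4+3+0 = 7.
Friday + 7 ≡ Friday — that's 2251's doomsday.
In October the doomsday date is Oct 10.
Oct 26 is 16 days after Oct 10; 16 mod 7 = 2, so Friday + 2 = Sunday.
5887 mod 7 = 0, so 5887 days after a Sunday is Sunday + 0 = Sunday.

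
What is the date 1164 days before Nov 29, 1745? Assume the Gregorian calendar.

−365 (one year) → Nov 29, 1744 (799 left).
−366 (one year; includes Feb 29, 1744) → Nov 29, 1743 (433 left).
−365 (one year) → Nov 29, 1742 (68 left).
−29 → Oct 31, 1742 (end of Oct, 31 days; 39 left).
−31 → Sep 30, 1742 (end of Sep, 30 days; 8 left).
−8 → Sep 22, 1742.

September 22, 1742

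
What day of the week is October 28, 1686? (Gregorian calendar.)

Monday

Doomsday rule: the anchor day for the 1600s is Tuesday. For year 86: 86÷12 = 7 r 2, and 2÷4 = 0, so 7+2+0 = 9.
Tuesday + 9 ≡ Thursday — that's 1686's doomsday.
In October the doomsday date is Oct 10.
Oct 28 is 18 days after Oct 10; 18 mod 7 = 4, so Thursday + 4 = Monday.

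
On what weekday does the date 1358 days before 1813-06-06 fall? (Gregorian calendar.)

First find the weekday of Jun 6, 1813. Doomsday rule: the anchor day for the 1800s is Friday. For year 13: 13÷12 = 1 r 1, and 1÷4 = 0, so 1+1+0 = 2.
Friday + 2 ≡ Sunday — that's 1813's doomsday.
In June the doomsday date is Jun 6.
Jun 6 is the doomsday itself: Sunday.
1358 mod 7 = 0, so 1358 days before a Sunday is Sunday − 0 = Sunday.

Sunday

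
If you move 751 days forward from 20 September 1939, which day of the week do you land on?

First find the weekday of Sep 20, 1939. Doomsday rule: the anchor day for the 1900s is Wednesday. For year 39: 39÷12 = 3 r 3, and 3÷4 = 0, so 3+3+0 = 6.
Wednesday + 6 ≡ Tuesday — that's 1939's doomsday.
In September the doomsday date is Sep 5.
Sep 20 is 15 days after Sep 5; 15 mod 7 = 1, so Tuesday + 1 = Wednesday.
751 mod 7 = 2, so 751 days after a Wednesday is Wednesday + 2 = Friday.

Friday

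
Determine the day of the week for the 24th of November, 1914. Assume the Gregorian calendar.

Tuesday

Doomsday rule: the anchor day for the 1900s is Wednesday. For year 14: 14÷12 = 1 r 2, and 2÷4 = 0, so 1+2+0 = 3.
Wednesday + 3 ≡ Saturday — that's 1914's doomsday.
In November the doomsday date is Nov 7.
Nov 24 is 17 days after Nov 7; 17 mod 7 = 3, so Saturday + 3 = Tuesday.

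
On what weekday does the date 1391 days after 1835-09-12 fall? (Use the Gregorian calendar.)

Sep 12, 1835 is a Saturday.
1391 mod 7 = 5, so 1391 days after a Saturday is Saturday + 5 = Thursday.

Thursday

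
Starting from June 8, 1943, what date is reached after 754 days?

+366 (one year; includes Feb 29, 1944) → Jun 8, 1944 (388 left).
Jun has 30 days: +23 → Jul 1, 1944 (365 left).
Jul has 31 days: +31 → Aug 1, 1944 (334 left).
Aug has 31 days: +31 → Sep 1, 1944 (303 left).
Sep has 30 days: +30 → Oct 1, 1944 (273 left).
Oct has 31 days: +31 → Nov 1, 1944 (242 left).
Nov has 30 days: +30 → Dec 1, 1944 (212 left).
Dec has 31 days: +31 → Jan 1, 1945 (181 left).
Jan has 31 days: +31 → Feb 1, 1945 (150 left).
Feb has 28 days: +28 → Mar 1, 1945 (122 left).
Mar has 31 days: +31 → Apr 1, 1945 (91 left).
Apr has 30 days: +30 → May 1, 1945 (61 left).
May has 31 days: +31 → Jun 1, 1945 (30 left).
Jun has 30 days: +30 → Jul 1, 1945 (0 left).

July 1, 1945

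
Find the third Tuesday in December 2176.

December 1, 2176 is a Sunday.
The first Tuesday is therefore December 3 (2 days later).
The third Tuesday is 3 + 2×7 = December 17.

December 17, 2176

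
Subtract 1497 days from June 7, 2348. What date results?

May 2, 2344

−366 (one year; includes Feb 29, 2348) → Jun 7, 2347 (1131 left).
−365 (one year) → Jun 7, 2346 (766 left).
−365 (one year) → Jun 7, 2345 (401 left).
−365 (one year) → Jun 7, 2344 (36 left).
−7 → May 31, 2344 (end of May, 31 days; 29 left).
−29 → May 2, 2344.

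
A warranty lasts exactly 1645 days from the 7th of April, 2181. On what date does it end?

+365 (one year) → Apr 7, 2182 (1280 left).
+365 (one year) → Apr 7, 2183 (915 left).
+366 (one year; includes Feb 29, 2184) → Apr 7, 2184 (549 left).
+365 (one year) → Apr 7, 2185 (184 left).
Apr has 30 days: +24 → May 1, 2185 (160 left).
May has 31 days: +31 → Jun 1, 2185 (129 left).
Jun has 30 days: +30 → Jul 1, 2185 (99 left).
Jul has 31 days: +31 → Aug 1, 2185 (68 left).
Aug has 31 days: +31 → Sep 1, 2185 (37 left).
Sep has 30 days: +30 → Oct 1, 2185 (7 left).
+7 → Oct 8, 2185.

October 8, 2185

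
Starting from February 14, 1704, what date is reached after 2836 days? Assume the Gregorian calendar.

+366 (one year; includes Feb 29, 1704) → Feb 14, 1705 (2470 left).
+365 (one year) → Feb 14, 1706 (2105 left).
+365 (one year) → Feb 14, 1707 (1740 left).
+365 (one year) → Feb 14, 1708 (1375 left).
+366 (one year; includes Feb 29, 1708) → Feb 14, 1709 (1009 left).
+365 (one year) → Feb 14, 1710 (644 left).
+365 (one year) → Feb 14, 1711 (279 left).
Feb has 28 days: +15 → Mar 1, 1711 (264 left).
Mar has 31 days: +31 → Apr 1, 1711 (233 left).
Apr has 30 days: +30 → May 1, 1711 (203 left).
May has 31 days: +31 → Jun 1, 1711 (172 left).
Jun has 30 days: +30 → Jul 1, 1711 (142 left).
Jul has 31 days: +31 → Aug 1, 1711 (111 left).
Aug has 31 days: +31 → Sep 1, 1711 (80 left).
Sep has 30 days: +30 → Oct 1, 1711 (50 left).
Oct has 31 days: +31 → Nov 1, 1711 (19 left).
+19 → Nov 20, 1711.

November 20, 1711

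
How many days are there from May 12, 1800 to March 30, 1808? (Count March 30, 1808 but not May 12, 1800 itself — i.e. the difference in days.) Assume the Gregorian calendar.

2879

May 12, 1800 → May 12, 1801: 365 days.
May 12, 1801 → May 12, 1802: 365 days.
May 12, 1802 → May 12, 1803: 365 days.
May 12, 1803 → May 12, 1804: 366 days (Feb 29, 1804 is in that span).
May 12, 1804 → May 12, 1805: 365 days.
May 12, 1805 → May 12, 1806: 365 days.
May 12, 1806 → May 12, 1807: 365 days.
May 12, 1807 → Jun 12, 1807: 31 days (May has 31).
Jun 12, 1807 → Jul 12, 1807: 30 days (June has 30).
Jul 12, 1807 → Aug 12, 1807: 31 days (July has 31).
Aug 12, 1807 → Sep 12, 1807: 31 days (August has 31).
Sep 12, 1807 → Oct 12, 1807: 30 days (September has 30).
Oct 12, 1807 → Nov 12, 1807: 31 days (October has 31).
Nov 12, 1807 → Dec 12, 1807: 30 days (November has 30).
Dec 12, 1807 → Jan 12, 1808: 31 days (December has 31).
Jan 12, 1808 → Feb 12, 1808: 31 days (January has 31).
Feb 12, 1808 → Mar 12, 1808: 29 days (February has 29).
Mar 12, 1808 → Mar 30, 1808: 18 days.
Total: 2879 days.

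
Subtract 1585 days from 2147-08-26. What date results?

−365 (one year) → Aug 26, 2146 (1220 left).
−365 (one year) → Aug 26, 2145 (855 left).
−365 (one year) → Aug 26, 2144 (490 left).
−366 (one year; includes Feb 29, 2144) → Aug 26, 2143 (124 left).
−26 → Jul 31, 2143 (end of Jul, 31 days; 98 left).
−31 → Jun 30, 2143 (end of Jun, 30 days; 67 left).
−30 → May 31, 2143 (end of May, 31 days; 37 left).
−31 → Apr 30, 2143 (end of Apr, 30 days; 6 left).
−6 → Apr 24, 2143.

April 24, 2143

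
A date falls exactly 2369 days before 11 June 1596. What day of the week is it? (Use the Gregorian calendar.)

First find the weekday of Jun 11, 1596. Doomsday rule: the anchor day for the 1500s is Wednesday. For year 96: 96÷12 = 8 r 0, and 0÷4 = 0, so 8+0+0 = 8.
Wednesday + 8 ≡ Thursday — that's 1596's doomsday.
In June the doomsday date is Jun 6.
Jun 11 is 5 days after Jun 6; 5 mod 7 = 5, so Thursday + 5 = Tuesday.
2369 mod 7 = 3, so 2369 days before a Tuesday is Tuesday − 3 = Saturday.

Saturday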